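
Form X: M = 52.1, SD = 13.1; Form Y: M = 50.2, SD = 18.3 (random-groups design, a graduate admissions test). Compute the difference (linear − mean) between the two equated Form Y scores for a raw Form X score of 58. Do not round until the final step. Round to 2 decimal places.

Mean-equated: 58 + (50.2 − 52.1) = 56.10
Linear-equated: (18.3/13.1)(58 − 52.1) + 50.2 = 58.442
Difference = 58.442 − 56.10 = 2.34

2.34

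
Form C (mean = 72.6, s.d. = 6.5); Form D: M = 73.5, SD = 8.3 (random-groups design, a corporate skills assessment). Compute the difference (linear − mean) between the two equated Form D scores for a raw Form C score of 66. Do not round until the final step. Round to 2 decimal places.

-1.83

Mean-equated: 66 + (73.5 − 72.6) = 66.90
Linear-equated: (8.3/6.5)(66 − 72.6) + 73.5 = 65.072
Difference = 65.072 − 66.90 = -1.83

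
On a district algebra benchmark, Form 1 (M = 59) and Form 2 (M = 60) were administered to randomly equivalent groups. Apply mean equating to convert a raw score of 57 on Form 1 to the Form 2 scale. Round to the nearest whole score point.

Mean equating: y = x + (M_Y − M_X) = 57 + (60 − 59) = 58

58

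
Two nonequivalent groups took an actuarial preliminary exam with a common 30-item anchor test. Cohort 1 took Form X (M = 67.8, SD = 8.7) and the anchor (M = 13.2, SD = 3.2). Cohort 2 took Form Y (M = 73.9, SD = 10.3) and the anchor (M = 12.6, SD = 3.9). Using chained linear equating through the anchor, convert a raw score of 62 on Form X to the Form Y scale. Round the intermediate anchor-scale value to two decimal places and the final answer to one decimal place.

69.9

Form X → anchor (Cohort 1): v = (3.2/8.7)(62 − 67.8) + 13.2 = 11.07
anchor → Form Y (Cohort 2): y = (10.3/3.9)(11.07 − 12.6) + 73.9 = 69.9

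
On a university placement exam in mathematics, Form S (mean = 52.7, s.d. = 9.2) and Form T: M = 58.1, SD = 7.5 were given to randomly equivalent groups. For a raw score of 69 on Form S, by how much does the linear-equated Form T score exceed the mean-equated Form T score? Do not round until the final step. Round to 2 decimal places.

Mean-equated: 69 + (58.1 − 52.7) = 74.40
Linear-equated: (7.5/9.2)(69 − 52.7) + 58.1 = 71.388
Difference = 71.388 − 74.40 = -3.01

-3.01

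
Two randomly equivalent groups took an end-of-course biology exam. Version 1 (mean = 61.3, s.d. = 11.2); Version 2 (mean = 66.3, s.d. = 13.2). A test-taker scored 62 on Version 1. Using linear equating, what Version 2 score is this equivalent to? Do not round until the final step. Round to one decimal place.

67.1

Linear equating: y = (SD_Y/SD_X)(x − M_X) + M_Y
y = (13.2/11.2)(62 − 61.3) + 66.3
y = 1.178571 × 0.7 + 66.3 = 0.8250 + 66.3 = 67.1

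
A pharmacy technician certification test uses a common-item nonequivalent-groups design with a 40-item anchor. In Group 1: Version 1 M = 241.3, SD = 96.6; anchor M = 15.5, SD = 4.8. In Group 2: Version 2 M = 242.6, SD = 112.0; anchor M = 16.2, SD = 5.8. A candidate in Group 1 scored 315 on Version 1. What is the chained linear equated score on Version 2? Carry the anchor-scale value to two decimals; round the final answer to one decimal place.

299.8

Version 1 → anchor (Group 1): v = (4.8/96.6)(315 − 241.3) + 15.5 = 19.16
anchor → Version 2 (Group 2): y = (112.0/5.8)(19.16 − 16.2) + 242.6 = 299.8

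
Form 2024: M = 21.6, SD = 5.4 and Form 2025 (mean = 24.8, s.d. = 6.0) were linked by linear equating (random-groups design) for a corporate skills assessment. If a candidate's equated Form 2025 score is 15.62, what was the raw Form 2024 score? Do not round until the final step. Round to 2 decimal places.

13.34

Invert y = (SD_Y/SD_X)(x − M_X) + M_Y:
x = (SD_X/SD_Y)(y − M_Y) + M_X = (5.4/6.0)(15.62 − 24.8) + 21.6
x = 0.900000 × -9.180 + 21.6 = 13.34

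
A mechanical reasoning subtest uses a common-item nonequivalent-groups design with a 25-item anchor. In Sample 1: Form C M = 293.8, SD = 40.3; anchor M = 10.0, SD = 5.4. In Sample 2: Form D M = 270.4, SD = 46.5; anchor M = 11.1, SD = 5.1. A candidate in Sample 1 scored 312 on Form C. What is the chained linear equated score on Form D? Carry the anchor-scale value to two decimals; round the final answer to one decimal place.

282.6

Form C → anchor (Sample 1): v = (5.4/40.3)(312 − 293.8) + 10.0 = 12.44
anchor → Form D (Sample 2): y = (46.5/5.1)(12.44 − 11.1) + 270.4 = 282.6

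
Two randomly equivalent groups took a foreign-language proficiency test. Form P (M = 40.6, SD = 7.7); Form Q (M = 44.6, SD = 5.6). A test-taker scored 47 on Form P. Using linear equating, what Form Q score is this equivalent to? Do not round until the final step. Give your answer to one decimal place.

Linear equating: y = (SD_Y/SD_X)(x − M_X) + M_Y
y = (5.6/7.7)(47 − 40.6) + 44.6
y = 0.727273 × 6.4 + 44.6 = 4.6545 + 44.6 = 49.3

49.3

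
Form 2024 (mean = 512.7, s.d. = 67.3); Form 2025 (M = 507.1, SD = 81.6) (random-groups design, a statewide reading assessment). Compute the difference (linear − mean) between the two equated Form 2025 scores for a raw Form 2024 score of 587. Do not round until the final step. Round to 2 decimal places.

15.79

Mean-equated: 587 + (507.1 − 512.7) = 581.40
Linear-equated: (81.6/67.3)(587 − 512.7) + 507.1 = 597.187
Difference = 597.187 − 581.40 = 15.79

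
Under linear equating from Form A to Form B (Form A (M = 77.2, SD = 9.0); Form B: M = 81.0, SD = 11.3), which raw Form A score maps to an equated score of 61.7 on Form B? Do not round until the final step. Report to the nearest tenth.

61.8

Invert y = (SD_Y/SD_X)(x − M_X) + M_Y:
x = (SD_X/SD_Y)(y − M_Y) + M_X = (9.0/11.3)(61.7 − 81.0) + 77.2
x = 0.796460 × -19.300 + 77.2 = 61.8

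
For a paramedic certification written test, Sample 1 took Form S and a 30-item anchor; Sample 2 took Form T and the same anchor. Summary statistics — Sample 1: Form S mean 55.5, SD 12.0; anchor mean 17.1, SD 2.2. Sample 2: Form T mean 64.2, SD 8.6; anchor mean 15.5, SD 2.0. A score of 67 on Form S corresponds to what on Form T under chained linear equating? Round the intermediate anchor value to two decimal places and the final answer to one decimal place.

80.2

Form S → anchor (Sample 1): v = (2.2/12.0)(67 − 55.5) + 17.1 = 19.21
anchor → Form T (Sample 2): y = (8.6/2.0)(19.21 − 15.5) + 64.2 = 80.2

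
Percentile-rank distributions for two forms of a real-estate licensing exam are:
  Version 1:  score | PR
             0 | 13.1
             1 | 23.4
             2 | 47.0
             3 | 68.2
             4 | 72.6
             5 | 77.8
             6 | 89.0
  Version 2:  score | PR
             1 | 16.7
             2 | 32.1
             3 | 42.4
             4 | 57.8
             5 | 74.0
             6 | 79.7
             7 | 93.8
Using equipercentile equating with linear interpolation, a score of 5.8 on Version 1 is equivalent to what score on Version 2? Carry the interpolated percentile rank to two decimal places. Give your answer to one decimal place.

6.5

PR of 5.8 on Version 1: 77.8 + (5.8 − 5)/(6 − 5) × (89.0 − 77.8) = 86.76
On Version 2, PR 86.76 falls between score 6 (PR 79.7) and 7 (PR 93.8).
Interpolate: 6 + (86.76 − 79.7)/(93.8 − 79.7) × (7 − 6) = 6.5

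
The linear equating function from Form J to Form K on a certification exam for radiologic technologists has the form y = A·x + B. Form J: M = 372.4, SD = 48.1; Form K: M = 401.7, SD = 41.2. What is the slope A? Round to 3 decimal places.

0.857

A = SD_Y / SD_X = 41.2 / 48.1 = 0.857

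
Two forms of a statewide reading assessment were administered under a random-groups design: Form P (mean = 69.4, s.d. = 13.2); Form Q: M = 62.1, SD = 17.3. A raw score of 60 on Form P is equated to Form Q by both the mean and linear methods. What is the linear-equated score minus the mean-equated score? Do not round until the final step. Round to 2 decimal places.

-2.92

Mean-equated: 60 + (62.1 − 69.4) = 52.70
Linear-equated: (17.3/13.2)(60 − 69.4) + 62.1 = 49.780
Difference = 49.780 − 52.70 = -2.92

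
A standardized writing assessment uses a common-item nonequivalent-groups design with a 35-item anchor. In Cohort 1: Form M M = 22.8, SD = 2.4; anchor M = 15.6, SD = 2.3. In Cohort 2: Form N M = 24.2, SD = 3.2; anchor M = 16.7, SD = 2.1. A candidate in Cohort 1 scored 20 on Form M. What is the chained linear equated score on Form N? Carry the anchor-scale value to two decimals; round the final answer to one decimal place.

Form M → anchor (Cohort 1): v = (2.3/2.4)(20 − 22.8) + 15.6 = 12.92
anchor → Form N (Cohort 2): y = (3.2/2.1)(12.92 − 16.7) + 24.2 = 18.4

18.4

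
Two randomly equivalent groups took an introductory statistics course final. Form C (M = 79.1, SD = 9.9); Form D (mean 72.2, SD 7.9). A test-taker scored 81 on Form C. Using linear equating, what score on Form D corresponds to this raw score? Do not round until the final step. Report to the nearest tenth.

73.7

Linear equating: y = (SD_Y/SD_X)(x − M_X) + M_Y
y = (7.9/9.9)(81 − 79.1) + 72.2
y = 0.797980 × 1.9 + 72.2 = 1.5162 + 72.2 = 73.7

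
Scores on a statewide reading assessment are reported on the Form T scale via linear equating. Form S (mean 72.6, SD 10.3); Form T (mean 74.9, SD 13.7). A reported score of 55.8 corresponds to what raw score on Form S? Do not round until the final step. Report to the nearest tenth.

Invert y = (SD_Y/SD_X)(x − M_X) + M_Y:
x = (SD_X/SD_Y)(y − M_Y) + M_X = (10.3/13.7)(55.8 − 74.9) + 72.6
x = 0.751825 × -19.100 + 72.6 = 58.2

58.2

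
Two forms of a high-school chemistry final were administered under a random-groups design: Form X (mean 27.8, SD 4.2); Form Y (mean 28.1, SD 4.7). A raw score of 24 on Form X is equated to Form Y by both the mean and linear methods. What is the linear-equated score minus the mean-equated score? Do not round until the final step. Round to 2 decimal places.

-0.45

Mean-equated: 24 + (28.1 − 27.8) = 24.30
Linear-equated: (4.7/4.2)(24 − 27.8) + 28.1 = 23.848
Difference = 23.848 − 24.30 = -0.45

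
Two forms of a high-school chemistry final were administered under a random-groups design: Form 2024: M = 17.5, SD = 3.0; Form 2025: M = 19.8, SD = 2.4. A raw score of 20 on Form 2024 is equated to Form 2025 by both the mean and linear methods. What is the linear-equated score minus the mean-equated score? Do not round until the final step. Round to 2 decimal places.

Mean-equated: 20 + (19.8 − 17.5) = 22.30
Linear-equated: (2.4/3.0)(20 − 17.5) + 19.8 = 21.800
Difference = 21.800 − 22.30 = -0.50

-0.50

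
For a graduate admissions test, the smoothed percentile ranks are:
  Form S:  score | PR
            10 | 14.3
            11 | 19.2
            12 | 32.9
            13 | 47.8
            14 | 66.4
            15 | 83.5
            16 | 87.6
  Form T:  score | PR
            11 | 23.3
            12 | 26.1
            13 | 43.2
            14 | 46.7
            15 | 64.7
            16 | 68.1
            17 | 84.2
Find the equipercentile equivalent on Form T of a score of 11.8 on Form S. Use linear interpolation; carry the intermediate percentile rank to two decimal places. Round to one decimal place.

PR of 11.8 on Form S: 19.2 + (11.8 − 11)/(12 − 11) × (32.9 − 19.2) = 30.16
On Form T, PR 30.16 falls between score 12 (PR 26.1) and 13 (PR 43.2).
Interpolate: 12 + (30.16 − 26.1)/(43.2 − 26.1) × (13 − 12) = 12.2

12.2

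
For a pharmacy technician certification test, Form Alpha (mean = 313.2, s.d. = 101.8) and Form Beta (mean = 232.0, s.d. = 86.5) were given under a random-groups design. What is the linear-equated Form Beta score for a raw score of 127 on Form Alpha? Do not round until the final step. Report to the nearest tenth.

73.8

Linear equating: y = (SD_Y/SD_X)(x − M_X) + M_Y
y = (86.5/101.8)(127 − 313.2) + 232.0
y = 0.849705 × -186.2 + 232.0 = -158.2151 + 232.0 = 73.8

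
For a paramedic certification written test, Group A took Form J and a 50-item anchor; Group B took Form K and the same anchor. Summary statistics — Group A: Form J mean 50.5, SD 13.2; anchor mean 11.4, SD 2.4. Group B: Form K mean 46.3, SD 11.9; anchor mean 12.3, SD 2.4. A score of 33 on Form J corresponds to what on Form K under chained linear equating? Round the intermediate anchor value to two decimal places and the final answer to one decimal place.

Form J → anchor (Group A): v = (2.4/13.2)(33 − 50.5) + 11.4 = 8.22
anchor → Form K (Group B): y = (11.9/2.4)(8.22 − 12.3) + 46.3 = 26.1

26.1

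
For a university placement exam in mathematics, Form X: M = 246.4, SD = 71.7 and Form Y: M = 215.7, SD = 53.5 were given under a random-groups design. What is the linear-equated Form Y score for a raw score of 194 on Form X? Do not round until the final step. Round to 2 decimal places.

176.60

Linear equating: y = (SD_Y/SD_X)(x − M_X) + M_Y
y = (53.5/71.7)(194 − 246.4) + 215.7
y = 0.746165 × -52.4 + 215.7 = -39.0990 + 215.7 = 176.60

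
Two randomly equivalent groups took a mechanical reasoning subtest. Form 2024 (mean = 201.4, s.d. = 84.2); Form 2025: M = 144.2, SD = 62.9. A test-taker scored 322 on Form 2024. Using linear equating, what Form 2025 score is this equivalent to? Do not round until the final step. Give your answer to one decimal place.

Linear equating: y = (SD_Y/SD_X)(x − M_X) + M_Y
y = (62.9/84.2)(322 − 201.4) + 144.2
y = 0.747031 × 120.6 + 144.2 = 90.0919 + 144.2 = 234.3

234.3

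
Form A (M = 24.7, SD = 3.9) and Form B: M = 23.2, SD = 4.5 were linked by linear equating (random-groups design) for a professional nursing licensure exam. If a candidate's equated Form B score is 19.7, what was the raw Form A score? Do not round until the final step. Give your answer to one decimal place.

Invert y = (SD_Y/SD_X)(x − M_X) + M_Y:
x = (SD_X/SD_Y)(y − M_Y) + M_X = (3.9/4.5)(19.7 − 23.2) + 24.7
x = 0.866667 × -3.500 + 24.7 = 21.7

21.7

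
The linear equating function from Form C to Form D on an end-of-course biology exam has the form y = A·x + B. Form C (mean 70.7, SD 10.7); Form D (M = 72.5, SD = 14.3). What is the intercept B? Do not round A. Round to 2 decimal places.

A = SD_Y / SD_X = 14.3 / 10.7 = 1.336449
B = M_Y − A·M_X = 72.5 − 1.336449 × 70.7 = -21.99

-21.99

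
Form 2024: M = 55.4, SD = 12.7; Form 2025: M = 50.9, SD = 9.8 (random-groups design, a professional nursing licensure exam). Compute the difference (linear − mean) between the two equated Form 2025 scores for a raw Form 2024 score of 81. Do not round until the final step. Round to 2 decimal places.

Mean-equated: 81 + (50.9 − 55.4) = 76.50
Linear-equated: (9.8/12.7)(81 − 55.4) + 50.9 = 70.654
Difference = 70.654 − 76.50 = -5.85

-5.85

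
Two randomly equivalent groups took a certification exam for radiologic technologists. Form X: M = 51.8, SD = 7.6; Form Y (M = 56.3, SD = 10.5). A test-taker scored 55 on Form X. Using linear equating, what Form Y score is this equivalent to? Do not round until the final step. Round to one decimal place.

Linear equating: y = (SD_Y/SD_X)(x − M_X) + M_Y
y = (10.5/7.6)(55 − 51.8) + 56.3
y = 1.381579 × 3.2 + 56.3 = 4.4211 + 56.3 = 60.7

60.7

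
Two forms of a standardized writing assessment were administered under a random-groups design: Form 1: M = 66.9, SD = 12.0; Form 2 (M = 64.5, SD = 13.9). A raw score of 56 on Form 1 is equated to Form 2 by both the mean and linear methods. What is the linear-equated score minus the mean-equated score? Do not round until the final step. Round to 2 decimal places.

-1.73

Mean-equated: 56 + (64.5 − 66.9) = 53.60
Linear-equated: (13.9/12.0)(56 − 66.9) + 64.5 = 51.874
Difference = 51.874 − 53.60 = -1.73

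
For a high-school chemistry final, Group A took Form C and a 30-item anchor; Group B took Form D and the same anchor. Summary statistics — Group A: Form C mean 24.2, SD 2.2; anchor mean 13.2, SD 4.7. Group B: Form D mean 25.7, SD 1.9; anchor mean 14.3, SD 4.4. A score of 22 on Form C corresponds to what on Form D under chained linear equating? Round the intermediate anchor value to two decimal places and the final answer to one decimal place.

23.2

Form C → anchor (Group A): v = (4.7/2.2)(22 − 24.2) + 13.2 = 8.50
anchor → Form D (Group B): y = (1.9/4.4)(8.50 − 14.3) + 25.7 = 23.2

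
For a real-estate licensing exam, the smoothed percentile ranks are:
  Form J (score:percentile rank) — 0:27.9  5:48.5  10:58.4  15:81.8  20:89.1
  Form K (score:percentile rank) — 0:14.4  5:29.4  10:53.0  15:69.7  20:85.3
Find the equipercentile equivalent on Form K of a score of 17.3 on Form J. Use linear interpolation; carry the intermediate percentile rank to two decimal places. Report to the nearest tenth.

20.0

PR of 17.3 on Form J: 81.8 + (17.3 − 15)/(20 − 15) × (89.1 − 81.8) = 85.16
On Form K, PR 85.16 falls between score 15 (PR 69.7) and 20 (PR 85.3).
Interpolate: 15 + (85.16 − 69.7)/(85.3 − 69.7) × (20 − 15) = 20.0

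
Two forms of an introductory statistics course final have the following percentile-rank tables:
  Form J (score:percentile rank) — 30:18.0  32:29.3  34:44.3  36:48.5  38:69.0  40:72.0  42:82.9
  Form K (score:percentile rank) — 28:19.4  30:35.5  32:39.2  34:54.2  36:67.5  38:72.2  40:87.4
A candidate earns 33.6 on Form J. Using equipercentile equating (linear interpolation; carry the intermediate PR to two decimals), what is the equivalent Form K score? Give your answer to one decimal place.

32.3

PR of 33.6 on Form J: 29.3 + (33.6 − 32)/(34 − 32) × (44.3 − 29.3) = 41.30
On Form K, PR 41.30 falls between score 32 (PR 39.2) and 34 (PR 54.2).
Interpolate: 32 + (41.30 − 39.2)/(54.2 − 39.2) × (34 − 32) = 32.3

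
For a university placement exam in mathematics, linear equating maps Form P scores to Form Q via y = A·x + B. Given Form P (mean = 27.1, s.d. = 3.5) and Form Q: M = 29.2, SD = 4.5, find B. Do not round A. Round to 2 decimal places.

A = SD_Y / SD_X = 4.5 / 3.5 = 1.285714
B = M_Y − A·M_X = 29.2 − 1.285714 × 27.1 = -5.64

-5.64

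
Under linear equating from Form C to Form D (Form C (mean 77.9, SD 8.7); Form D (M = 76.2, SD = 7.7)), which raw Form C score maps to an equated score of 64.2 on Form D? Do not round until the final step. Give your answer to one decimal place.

64.3

Invert y = (SD_Y/SD_X)(x − M_X) + M_Y:
x = (SD_X/SD_Y)(y − M_Y) + M_X = (8.7/7.7)(64.2 − 76.2) + 77.9
x = 1.129870 × -12.000 + 77.9 = 64.3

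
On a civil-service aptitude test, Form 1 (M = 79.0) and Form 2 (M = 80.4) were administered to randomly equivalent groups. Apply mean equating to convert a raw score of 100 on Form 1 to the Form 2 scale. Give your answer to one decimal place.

Mean equating: y = x + (M_Y − M_X) = 100 + (80.4 − 79.0) = 101.4

101.4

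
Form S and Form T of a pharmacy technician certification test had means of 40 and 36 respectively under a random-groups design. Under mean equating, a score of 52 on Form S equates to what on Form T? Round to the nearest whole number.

Mean equating: y = x + (M_Y − M_X) = 52 + (36 − 40) = 48

48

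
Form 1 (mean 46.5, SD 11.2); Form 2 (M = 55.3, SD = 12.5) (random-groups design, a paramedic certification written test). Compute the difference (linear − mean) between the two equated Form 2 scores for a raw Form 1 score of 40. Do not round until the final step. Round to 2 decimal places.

Mean-equated: 40 + (55.3 − 46.5) = 48.80
Linear-equated: (12.5/11.2)(40 − 46.5) + 55.3 = 48.046
Difference = 48.046 − 48.80 = -0.75

-0.75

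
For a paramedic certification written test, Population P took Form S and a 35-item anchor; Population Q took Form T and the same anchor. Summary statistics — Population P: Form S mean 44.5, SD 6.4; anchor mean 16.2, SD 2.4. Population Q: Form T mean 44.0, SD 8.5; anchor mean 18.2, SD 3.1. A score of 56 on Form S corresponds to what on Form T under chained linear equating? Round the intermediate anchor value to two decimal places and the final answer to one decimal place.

Form S → anchor (Population P): v = (2.4/6.4)(56 − 44.5) + 16.2 = 20.51
anchor → Form T (Population Q): y = (8.5/3.1)(20.51 − 18.2) + 44.0 = 50.3

50.3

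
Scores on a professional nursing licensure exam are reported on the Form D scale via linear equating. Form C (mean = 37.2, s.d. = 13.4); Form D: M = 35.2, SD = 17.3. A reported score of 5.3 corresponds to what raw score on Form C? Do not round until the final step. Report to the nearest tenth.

14.0

Invert y = (SD_Y/SD_X)(x − M_X) + M_Y:
x = (SD_X/SD_Y)(y − M_Y) + M_X = (13.4/17.3)(5.3 − 35.2) + 37.2
x = 0.774566 × -29.900 + 37.2 = 14.0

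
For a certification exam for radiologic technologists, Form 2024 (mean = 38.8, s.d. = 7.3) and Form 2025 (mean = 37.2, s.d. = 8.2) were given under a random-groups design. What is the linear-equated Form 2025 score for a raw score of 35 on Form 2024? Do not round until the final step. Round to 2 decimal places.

32.93

Linear equating: y = (SD_Y/SD_X)(x − M_X) + M_Y
y = (8.2/7.3)(35 − 38.8) + 37.2
y = 1.123288 × -3.8 + 37.2 = -4.2685 + 37.2 = 32.93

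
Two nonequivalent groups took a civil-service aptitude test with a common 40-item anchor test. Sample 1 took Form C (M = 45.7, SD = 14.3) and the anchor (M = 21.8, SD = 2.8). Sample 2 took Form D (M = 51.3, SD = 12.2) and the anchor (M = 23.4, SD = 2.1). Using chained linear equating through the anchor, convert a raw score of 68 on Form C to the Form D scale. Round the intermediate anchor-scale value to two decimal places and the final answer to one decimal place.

Form C → anchor (Sample 1): v = (2.8/14.3)(68 − 45.7) + 21.8 = 26.17
anchor → Form D (Sample 2): y = (12.2/2.1)(26.17 − 23.4) + 51.3 = 67.4

67.4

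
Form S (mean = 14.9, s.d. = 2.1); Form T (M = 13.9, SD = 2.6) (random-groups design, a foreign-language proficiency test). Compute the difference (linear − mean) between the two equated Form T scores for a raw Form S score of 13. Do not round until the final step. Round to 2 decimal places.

Mean-equated: 13 + (13.9 − 14.9) = 12.00
Linear-equated: (2.6/2.1)(13 − 14.9) + 13.9 = 11.548
Difference = 11.548 − 12.00 = -0.45

-0.45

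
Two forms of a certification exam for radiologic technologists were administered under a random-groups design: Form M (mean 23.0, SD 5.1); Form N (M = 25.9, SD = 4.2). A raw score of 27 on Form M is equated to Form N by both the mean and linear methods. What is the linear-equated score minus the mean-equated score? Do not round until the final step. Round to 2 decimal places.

Mean-equated: 27 + (25.9 − 23.0) = 29.90
Linear-equated: (4.2/5.1)(27 − 23.0) + 25.9 = 29.194
Difference = 29.194 − 29.90 = -0.71

-0.71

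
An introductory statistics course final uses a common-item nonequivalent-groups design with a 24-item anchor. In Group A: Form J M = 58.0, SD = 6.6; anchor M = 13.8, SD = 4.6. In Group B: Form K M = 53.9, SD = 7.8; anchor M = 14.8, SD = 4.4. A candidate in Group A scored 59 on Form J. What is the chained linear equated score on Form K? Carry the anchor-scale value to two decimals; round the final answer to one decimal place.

53.4

Form J → anchor (Group A): v = (4.6/6.6)(59 − 58.0) + 13.8 = 14.50
anchor → Form K (Group B): y = (7.8/4.4)(14.50 − 14.8) + 53.9 = 53.4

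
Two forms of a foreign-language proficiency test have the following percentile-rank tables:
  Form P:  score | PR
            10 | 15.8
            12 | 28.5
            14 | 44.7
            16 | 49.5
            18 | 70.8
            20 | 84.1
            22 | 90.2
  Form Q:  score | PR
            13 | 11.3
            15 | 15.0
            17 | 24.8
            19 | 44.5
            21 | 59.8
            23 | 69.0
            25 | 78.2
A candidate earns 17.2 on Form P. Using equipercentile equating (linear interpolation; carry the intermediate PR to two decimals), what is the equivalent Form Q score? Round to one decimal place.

PR of 17.2 on Form P: 49.5 + (17.2 − 16)/(18 − 16) × (70.8 − 49.5) = 62.28
On Form Q, PR 62.28 falls between score 21 (PR 59.8) and 23 (PR 69.0).
Interpolate: 21 + (62.28 − 59.8)/(69.0 − 59.8) × (23 − 21) = 21.5

21.5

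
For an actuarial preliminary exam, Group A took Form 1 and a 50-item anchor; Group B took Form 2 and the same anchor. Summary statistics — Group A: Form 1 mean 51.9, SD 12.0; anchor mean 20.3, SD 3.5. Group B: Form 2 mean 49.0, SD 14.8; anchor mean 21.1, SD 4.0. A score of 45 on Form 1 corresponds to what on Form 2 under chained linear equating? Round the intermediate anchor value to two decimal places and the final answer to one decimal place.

Form 1 → anchor (Group A): v = (3.5/12.0)(45 − 51.9) + 20.3 = 18.29
anchor → Form 2 (Group B): y = (14.8/4.0)(18.29 − 21.1) + 49.0 = 38.6

38.6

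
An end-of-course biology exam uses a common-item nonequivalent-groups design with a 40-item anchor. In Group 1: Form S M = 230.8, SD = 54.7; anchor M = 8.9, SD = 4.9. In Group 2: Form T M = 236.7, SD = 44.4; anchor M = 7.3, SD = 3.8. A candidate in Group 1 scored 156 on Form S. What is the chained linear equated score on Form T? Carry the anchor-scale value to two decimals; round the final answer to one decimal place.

Form S → anchor (Group 1): v = (4.9/54.7)(156 − 230.8) + 8.9 = 2.20
anchor → Form T (Group 2): y = (44.4/3.8)(2.20 − 7.3) + 236.7 = 177.1

177.1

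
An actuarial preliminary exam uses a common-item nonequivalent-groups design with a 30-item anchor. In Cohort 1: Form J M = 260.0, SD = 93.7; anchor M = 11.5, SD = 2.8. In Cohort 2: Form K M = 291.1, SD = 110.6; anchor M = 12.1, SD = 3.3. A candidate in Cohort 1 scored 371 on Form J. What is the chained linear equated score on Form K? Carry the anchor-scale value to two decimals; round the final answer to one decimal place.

Form J → anchor (Cohort 1): v = (2.8/93.7)(371 − 260.0) + 11.5 = 14.82
anchor → Form K (Cohort 2): y = (110.6/3.3)(14.82 − 12.1) + 291.1 = 382.3

382.3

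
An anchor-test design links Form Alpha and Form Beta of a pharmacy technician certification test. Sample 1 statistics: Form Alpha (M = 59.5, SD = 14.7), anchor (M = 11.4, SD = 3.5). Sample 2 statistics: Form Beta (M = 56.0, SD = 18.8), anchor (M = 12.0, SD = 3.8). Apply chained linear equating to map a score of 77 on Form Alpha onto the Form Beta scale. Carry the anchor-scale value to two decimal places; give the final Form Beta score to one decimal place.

73.7

Form Alpha → anchor (Sample 1): v = (3.5/14.7)(77 − 59.5) + 11.4 = 15.57
anchor → Form Beta (Sample 2): y = (18.8/3.8)(15.57 − 12.0) + 56.0 = 73.7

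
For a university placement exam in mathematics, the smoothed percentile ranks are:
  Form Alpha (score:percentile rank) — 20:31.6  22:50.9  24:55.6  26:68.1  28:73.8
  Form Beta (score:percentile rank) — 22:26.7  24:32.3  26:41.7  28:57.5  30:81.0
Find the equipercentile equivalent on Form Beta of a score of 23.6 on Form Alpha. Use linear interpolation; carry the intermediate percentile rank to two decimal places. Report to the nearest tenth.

27.6

PR of 23.6 on Form Alpha: 50.9 + (23.6 − 22)/(24 − 22) × (55.6 − 50.9) = 54.66
On Form Beta, PR 54.66 falls between score 26 (PR 41.7) and 28 (PR 57.5).
Interpolate: 26 + (54.66 − 41.7)/(57.5 − 41.7) × (28 − 26) = 27.6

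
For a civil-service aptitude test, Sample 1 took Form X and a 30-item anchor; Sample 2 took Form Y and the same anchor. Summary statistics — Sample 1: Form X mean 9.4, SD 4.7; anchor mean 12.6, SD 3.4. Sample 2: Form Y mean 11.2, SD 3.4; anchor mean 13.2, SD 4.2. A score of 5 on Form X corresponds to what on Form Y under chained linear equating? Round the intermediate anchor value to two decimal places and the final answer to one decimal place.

8.1

Form X → anchor (Sample 1): v = (3.4/4.7)(5 − 9.4) + 12.6 = 9.42
anchor → Form Y (Sample 2): y = (3.4/4.2)(9.42 − 13.2) + 11.2 = 8.1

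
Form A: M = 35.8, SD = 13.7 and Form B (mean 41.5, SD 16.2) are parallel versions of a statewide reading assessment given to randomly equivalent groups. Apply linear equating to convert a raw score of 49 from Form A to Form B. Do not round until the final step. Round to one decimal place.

Linear equating: y = (SD_Y/SD_X)(x − M_X) + M_Y
y = (16.2/13.7)(49 − 35.8) + 41.5
y = 1.182482 × 13.2 + 41.5 = 15.6088 + 41.5 = 57.1

57.1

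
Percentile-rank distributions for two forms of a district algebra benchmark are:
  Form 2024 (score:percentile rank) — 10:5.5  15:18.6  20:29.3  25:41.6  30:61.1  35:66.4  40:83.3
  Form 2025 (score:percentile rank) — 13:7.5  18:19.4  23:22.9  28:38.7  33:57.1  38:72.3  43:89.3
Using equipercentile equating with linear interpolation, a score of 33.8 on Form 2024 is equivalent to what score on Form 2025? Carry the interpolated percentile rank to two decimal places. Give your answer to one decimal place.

PR of 33.8 on Form 2024: 61.1 + (33.8 − 30)/(35 − 30) × (66.4 − 61.1) = 65.13
On Form 2025, PR 65.13 falls between score 33 (PR 57.1) and 38 (PR 72.3).
Interpolate: 33 + (65.13 − 57.1)/(72.3 − 57.1) × (38 − 33) = 35.6

35.6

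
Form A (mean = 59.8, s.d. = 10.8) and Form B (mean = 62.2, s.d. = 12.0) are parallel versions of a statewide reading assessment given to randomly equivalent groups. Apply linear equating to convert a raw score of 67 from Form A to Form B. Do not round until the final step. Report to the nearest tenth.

Linear equating: y = (SD_Y/SD_X)(x − M_X) + M_Y
y = (12.0/10.8)(67 − 59.8) + 62.2
y = 1.111111 × 7.2 + 62.2 = 8.0000 + 62.2 = 70.2

70.2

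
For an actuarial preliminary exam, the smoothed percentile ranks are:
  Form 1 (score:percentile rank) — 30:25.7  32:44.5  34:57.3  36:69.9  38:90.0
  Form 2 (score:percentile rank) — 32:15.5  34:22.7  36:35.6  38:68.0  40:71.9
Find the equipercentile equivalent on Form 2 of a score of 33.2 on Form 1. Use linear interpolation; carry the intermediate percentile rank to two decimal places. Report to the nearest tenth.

PR of 33.2 on Form 1: 44.5 + (33.2 − 32)/(34 − 32) × (57.3 − 44.5) = 52.18
On Form 2, PR 52.18 falls between score 36 (PR 35.6) and 38 (PR 68.0).
Interpolate: 36 + (52.18 − 35.6)/(68.0 − 35.6) × (38 − 36) = 37.0

37.0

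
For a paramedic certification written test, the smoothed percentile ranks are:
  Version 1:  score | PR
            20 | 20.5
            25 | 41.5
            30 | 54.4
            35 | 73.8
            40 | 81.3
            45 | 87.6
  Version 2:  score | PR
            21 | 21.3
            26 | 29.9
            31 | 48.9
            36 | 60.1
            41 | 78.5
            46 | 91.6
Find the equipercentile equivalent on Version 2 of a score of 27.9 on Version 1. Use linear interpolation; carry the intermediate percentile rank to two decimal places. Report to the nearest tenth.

31.0

PR of 27.9 on Version 1: 41.5 + (27.9 − 25)/(30 − 25) × (54.4 − 41.5) = 48.98
On Version 2, PR 48.98 falls between score 31 (PR 48.9) and 36 (PR 60.1).
Interpolate: 31 + (48.98 − 48.9)/(60.1 − 48.9) × (36 − 31) = 31.0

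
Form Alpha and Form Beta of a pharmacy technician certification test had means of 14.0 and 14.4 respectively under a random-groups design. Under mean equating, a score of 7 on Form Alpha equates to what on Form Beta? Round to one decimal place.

Mean equating: y = x + (M_Y − M_X) = 7 + (14.4 − 14.0) = 7.4

7.4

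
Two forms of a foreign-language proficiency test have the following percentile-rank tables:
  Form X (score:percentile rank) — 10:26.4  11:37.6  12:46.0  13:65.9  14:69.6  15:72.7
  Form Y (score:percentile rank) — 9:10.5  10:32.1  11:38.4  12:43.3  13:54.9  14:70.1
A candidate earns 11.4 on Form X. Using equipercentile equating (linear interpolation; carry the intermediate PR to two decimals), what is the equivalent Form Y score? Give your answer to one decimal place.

PR of 11.4 on Form X: 37.6 + (11.4 − 11)/(12 − 11) × (46.0 − 37.6) = 40.96
On Form Y, PR 40.96 falls between score 11 (PR 38.4) and 12 (PR 43.3).
Interpolate: 11 + (40.96 − 38.4)/(43.3 − 38.4) × (12 − 11) = 11.5

11.5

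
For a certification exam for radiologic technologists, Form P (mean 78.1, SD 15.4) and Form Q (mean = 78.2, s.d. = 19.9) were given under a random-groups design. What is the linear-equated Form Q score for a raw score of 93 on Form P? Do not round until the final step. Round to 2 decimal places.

97.45

Linear equating: y = (SD_Y/SD_X)(x − M_X) + M_Y
y = (19.9/15.4)(93 − 78.1) + 78.2
y = 1.292208 × 14.9 + 78.2 = 19.2539 + 78.2 = 97.45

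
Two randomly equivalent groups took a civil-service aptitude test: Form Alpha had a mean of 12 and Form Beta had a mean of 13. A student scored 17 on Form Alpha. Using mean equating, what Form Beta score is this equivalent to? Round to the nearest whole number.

18

Mean equating: y = x + (M_Y − M_X) = 17 + (13 − 12) = 18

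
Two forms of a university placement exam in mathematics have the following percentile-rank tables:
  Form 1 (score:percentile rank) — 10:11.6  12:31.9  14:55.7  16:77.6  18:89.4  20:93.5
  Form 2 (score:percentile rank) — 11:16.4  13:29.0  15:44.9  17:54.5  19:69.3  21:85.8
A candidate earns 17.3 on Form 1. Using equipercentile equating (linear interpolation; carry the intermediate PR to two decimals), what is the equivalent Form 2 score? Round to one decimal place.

PR of 17.3 on Form 1: 77.6 + (17.3 − 16)/(18 − 16) × (89.4 − 77.6) = 85.27
On Form 2, PR 85.27 falls between score 19 (PR 69.3) and 21 (PR 85.8).
Interpolate: 19 + (85.27 − 69.3)/(85.8 − 69.3) × (21 − 19) = 20.9

20.9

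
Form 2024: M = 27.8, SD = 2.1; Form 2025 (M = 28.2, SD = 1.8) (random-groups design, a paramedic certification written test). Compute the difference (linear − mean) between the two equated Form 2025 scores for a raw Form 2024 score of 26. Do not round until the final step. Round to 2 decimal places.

0.26

Mean-equated: 26 + (28.2 − 27.8) = 26.40
Linear-equated: (1.8/2.1)(26 − 27.8) + 28.2 = 26.657
Difference = 26.657 − 26.40 = 0.26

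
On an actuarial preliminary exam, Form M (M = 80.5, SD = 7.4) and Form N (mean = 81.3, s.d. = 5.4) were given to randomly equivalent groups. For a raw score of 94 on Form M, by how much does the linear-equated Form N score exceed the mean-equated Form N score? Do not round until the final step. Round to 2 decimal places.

-3.65

Mean-equated: 94 + (81.3 − 80.5) = 94.80
Linear-equated: (5.4/7.4)(94 − 80.5) + 81.3 = 91.151
Difference = 91.151 − 94.80 = -3.65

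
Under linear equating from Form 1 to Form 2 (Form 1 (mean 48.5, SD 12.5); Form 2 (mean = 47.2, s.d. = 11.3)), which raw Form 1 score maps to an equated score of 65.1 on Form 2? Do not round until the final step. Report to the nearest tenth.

68.3

Invert y = (SD_Y/SD_X)(x − M_X) + M_Y:
x = (SD_X/SD_Y)(y − M_Y) + M_X = (12.5/11.3)(65.1 − 47.2) + 48.5
x = 1.106195 × 17.900 + 48.5 = 68.3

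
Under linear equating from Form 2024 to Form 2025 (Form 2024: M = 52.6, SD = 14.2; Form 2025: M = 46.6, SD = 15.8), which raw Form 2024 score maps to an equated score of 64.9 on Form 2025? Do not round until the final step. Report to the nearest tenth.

Invert y = (SD_Y/SD_X)(x − M_X) + M_Y:
x = (SD_X/SD_Y)(y − M_Y) + M_X = (14.2/15.8)(64.9 − 46.6) + 52.6
x = 0.898734 × 18.300 + 52.6 = 69.0

69.0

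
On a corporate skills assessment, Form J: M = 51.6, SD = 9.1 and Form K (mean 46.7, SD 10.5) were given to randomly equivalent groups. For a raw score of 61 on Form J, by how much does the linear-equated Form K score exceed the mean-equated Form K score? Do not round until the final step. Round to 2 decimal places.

1.45

Mean-equated: 61 + (46.7 − 51.6) = 56.10
Linear-equated: (10.5/9.1)(61 − 51.6) + 46.7 = 57.546
Difference = 57.546 − 56.10 = 1.45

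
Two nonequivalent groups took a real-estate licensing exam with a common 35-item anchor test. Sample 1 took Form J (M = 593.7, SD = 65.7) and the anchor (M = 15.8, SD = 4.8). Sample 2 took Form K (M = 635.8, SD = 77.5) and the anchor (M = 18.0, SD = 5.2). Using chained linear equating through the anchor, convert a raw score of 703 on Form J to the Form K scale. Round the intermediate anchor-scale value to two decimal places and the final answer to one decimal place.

Form J → anchor (Sample 1): v = (4.8/65.7)(703 − 593.7) + 15.8 = 23.79
anchor → Form K (Sample 2): y = (77.5/5.2)(23.79 − 18.0) + 635.8 = 722.1

722.1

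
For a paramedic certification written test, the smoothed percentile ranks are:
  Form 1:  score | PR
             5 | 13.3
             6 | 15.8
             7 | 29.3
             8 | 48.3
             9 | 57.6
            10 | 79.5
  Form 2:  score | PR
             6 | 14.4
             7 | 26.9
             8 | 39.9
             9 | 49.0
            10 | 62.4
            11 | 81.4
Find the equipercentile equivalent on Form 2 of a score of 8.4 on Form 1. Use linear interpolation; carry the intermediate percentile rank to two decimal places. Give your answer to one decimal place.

9.2

PR of 8.4 on Form 1: 48.3 + (8.4 − 8)/(9 − 8) × (57.6 − 48.3) = 52.02
On Form 2, PR 52.02 falls between score 9 (PR 49.0) and 10 (PR 62.4).
Interpolate: 9 + (52.02 − 49.0)/(62.4 − 49.0) × (10 − 9) = 9.2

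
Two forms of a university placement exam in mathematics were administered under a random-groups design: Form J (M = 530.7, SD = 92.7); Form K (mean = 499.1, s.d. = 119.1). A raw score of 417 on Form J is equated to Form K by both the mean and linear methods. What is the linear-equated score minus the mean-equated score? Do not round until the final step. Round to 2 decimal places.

Mean-equated: 417 + (499.1 − 530.7) = 385.40
Linear-equated: (119.1/92.7)(417 − 530.7) + 499.1 = 353.019
Difference = 353.019 − 385.40 = -32.38

-32.38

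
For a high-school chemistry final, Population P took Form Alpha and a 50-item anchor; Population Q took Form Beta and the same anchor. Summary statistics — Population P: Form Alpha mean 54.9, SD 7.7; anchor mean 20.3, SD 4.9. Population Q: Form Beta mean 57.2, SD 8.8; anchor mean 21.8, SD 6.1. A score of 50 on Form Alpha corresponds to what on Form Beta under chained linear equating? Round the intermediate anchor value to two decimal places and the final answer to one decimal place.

Form Alpha → anchor (Population P): v = (4.9/7.7)(50 − 54.9) + 20.3 = 17.18
anchor → Form Beta (Population Q): y = (8.8/6.1)(17.18 − 21.8) + 57.2 = 50.5

50.5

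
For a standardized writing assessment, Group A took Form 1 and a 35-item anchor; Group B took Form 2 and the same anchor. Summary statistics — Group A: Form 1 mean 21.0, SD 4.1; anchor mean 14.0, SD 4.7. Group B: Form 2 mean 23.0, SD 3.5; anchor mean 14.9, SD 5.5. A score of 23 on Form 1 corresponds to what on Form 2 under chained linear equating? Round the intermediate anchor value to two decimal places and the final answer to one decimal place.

Form 1 → anchor (Group A): v = (4.7/4.1)(23 − 21.0) + 14.0 = 16.29
anchor → Form 2 (Group B): y = (3.5/5.5)(16.29 − 14.9) + 23.0 = 23.9

23.9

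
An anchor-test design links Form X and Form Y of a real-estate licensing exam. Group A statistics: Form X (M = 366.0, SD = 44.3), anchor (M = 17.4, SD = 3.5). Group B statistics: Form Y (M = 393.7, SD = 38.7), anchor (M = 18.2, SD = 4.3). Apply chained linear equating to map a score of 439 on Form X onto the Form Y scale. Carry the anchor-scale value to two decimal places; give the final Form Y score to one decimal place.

Form X → anchor (Group A): v = (3.5/44.3)(439 − 366.0) + 17.4 = 23.17
anchor → Form Y (Group B): y = (38.7/4.3)(23.17 − 18.2) + 393.7 = 438.4

438.4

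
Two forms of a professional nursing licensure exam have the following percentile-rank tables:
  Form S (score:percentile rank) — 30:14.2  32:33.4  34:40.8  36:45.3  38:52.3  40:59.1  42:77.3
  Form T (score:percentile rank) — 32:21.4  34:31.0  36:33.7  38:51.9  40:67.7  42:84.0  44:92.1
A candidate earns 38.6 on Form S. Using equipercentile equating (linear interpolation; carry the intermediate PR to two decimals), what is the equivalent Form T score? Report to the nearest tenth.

38.3

PR of 38.6 on Form S: 52.3 + (38.6 − 38)/(40 − 38) × (59.1 − 52.3) = 54.34
On Form T, PR 54.34 falls between score 38 (PR 51.9) and 40 (PR 67.7).
Interpolate: 38 + (54.34 − 51.9)/(67.7 − 51.9) × (40 − 38) = 38.3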